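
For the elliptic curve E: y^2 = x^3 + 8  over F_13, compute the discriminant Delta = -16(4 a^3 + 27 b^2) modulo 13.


4 a^3 + 27 b^2 = 4*0^3 + 27*8^2 = 0 + 1728 = 1728
Delta = -16 * (1728) = -27648
Delta mod 13 = 3

Delta = 3 (mod 13)


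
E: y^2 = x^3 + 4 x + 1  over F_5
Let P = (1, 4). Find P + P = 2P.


Doubling: s = (3 x1^2 + a) / (2 y1)
s = (3*1^2 + 4) / (2*4) mod 5 = 4
x3 = s^2 - 2 x1 mod 5 = 4^2 - 2*1 = 4
y3 = s (x1 - x3) - y1 mod 5 = 4 * (1 - 4) - 4 = 4

2P = (4, 4)


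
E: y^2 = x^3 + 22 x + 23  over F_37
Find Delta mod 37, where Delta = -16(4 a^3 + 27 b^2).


4 a^3 + 27 b^2 = 4*22^3 + 27*23^2 = 42592 + 14283 = 56875
Delta = -16 * (56875) = -910000
Delta mod 37 = 15

Delta = 15 (mod 37)


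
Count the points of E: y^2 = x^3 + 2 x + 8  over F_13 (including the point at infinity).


For each x in F_13, count y with y^2 = x^3 + 2 x + 8 mod 13:
  x = 5: RHS = 0, y in [0]  -> 1 point(s)
  x = 7: RHS = 1, y in [1, 12]  -> 2 point(s)
  x = 8: RHS = 3, y in [4, 9]  -> 2 point(s)
  x = 9: RHS = 1, y in [1, 12]  -> 2 point(s)
  x = 10: RHS = 1, y in [1, 12]  -> 2 point(s)
  x = 11: RHS = 9, y in [3, 10]  -> 2 point(s)
Affine points: 11. Add the point at infinity: total = 12.

#E(F_13) = 12


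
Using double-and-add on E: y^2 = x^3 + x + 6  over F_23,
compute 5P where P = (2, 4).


k = 5 = 101_2 (binary, LSB first: 101)
Double-and-add from P = (2, 4):
  bit 0 = 1: acc = O + (2, 4) = (2, 4)
  bit 1 = 0: acc unchanged = (2, 4)
  bit 2 = 1: acc = (2, 4) + (3, 6) = (22, 2)

5P = (22, 2)


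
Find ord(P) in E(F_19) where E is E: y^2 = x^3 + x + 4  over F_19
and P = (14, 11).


Compute successive multiples of P until we hit O:
  1P = (14, 11)
  2P = (10, 8)
  3P = (11, 15)
  4P = (0, 2)
  5P = (9, 18)
  6P = (1, 5)
  7P = (5, 18)
  8P = (6, 6)
  ... (continuing to 19P)
  19P = O

ord(P) = 19


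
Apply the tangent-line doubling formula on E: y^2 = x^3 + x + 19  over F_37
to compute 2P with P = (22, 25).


Doubling: s = (3 x1^2 + a) / (2 y1)
s = (3*22^2 + 1) / (2*25) mod 37 = 15
x3 = s^2 - 2 x1 mod 37 = 15^2 - 2*22 = 33
y3 = s (x1 - x3) - y1 mod 37 = 15 * (22 - 33) - 25 = 32

2P = (33, 32)


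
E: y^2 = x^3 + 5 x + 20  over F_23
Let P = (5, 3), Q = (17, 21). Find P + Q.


P != Q, so use the chord formula.
s = (y2 - y1) / (x2 - x1) = (18) / (12) mod 23 = 13
x3 = s^2 - x1 - x2 mod 23 = 13^2 - 5 - 17 = 9
y3 = s (x1 - x3) - y1 mod 23 = 13 * (5 - 9) - 3 = 14

P + Q = (9, 14)


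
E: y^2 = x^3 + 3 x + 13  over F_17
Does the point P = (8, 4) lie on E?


Check whether y^2 = x^3 + 3 x + 13 (mod 17) for (x, y) = (8, 4).
LHS: y^2 = 4^2 mod 17 = 16
RHS: x^3 + 3 x + 13 = 8^3 + 3*8 + 13 mod 17 = 5
LHS != RHS

No, not on the curve


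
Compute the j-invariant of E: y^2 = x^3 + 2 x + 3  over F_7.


Delta = -16(4 a^3 + 27 b^2) mod 7 = 3
-1728 * (4 a)^3 = -1728 * (4*2)^3 mod 7 = 1
j = 1 * 3^(-1) mod 7 = 5

j = 5 (mod 7)


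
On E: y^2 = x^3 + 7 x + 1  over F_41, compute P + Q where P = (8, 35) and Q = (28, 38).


P != Q, so use the chord formula.
s = (y2 - y1) / (x2 - x1) = (3) / (20) mod 41 = 35
x3 = s^2 - x1 - x2 mod 41 = 35^2 - 8 - 28 = 0
y3 = s (x1 - x3) - y1 mod 41 = 35 * (8 - 0) - 35 = 40

P + Q = (0, 40)


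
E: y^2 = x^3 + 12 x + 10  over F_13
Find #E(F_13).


For each x in F_13, count y with y^2 = x^3 + 12 x + 10 mod 13:
  x = 0: RHS = 10, y in [6, 7]  -> 2 point(s)
  x = 1: RHS = 10, y in [6, 7]  -> 2 point(s)
  x = 2: RHS = 3, y in [4, 9]  -> 2 point(s)
  x = 5: RHS = 0, y in [0]  -> 1 point(s)
  x = 6: RHS = 12, y in [5, 8]  -> 2 point(s)
  x = 10: RHS = 12, y in [5, 8]  -> 2 point(s)
  x = 11: RHS = 4, y in [2, 11]  -> 2 point(s)
  x = 12: RHS = 10, y in [6, 7]  -> 2 point(s)
Affine points: 15. Add the point at infinity: total = 16.

#E(F_13) = 16


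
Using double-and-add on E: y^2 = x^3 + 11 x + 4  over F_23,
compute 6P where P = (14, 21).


k = 6 = 110_2 (binary, LSB first: 011)
Double-and-add from P = (14, 21):
  bit 0 = 0: acc unchanged = O
  bit 1 = 1: acc = O + (8, 12) = (8, 12)
  bit 2 = 1: acc = (8, 12) + (0, 2) = (18, 10)

6P = (18, 10)


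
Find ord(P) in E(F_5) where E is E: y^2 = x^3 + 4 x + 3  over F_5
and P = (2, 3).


Compute successive multiples of P until we hit O:
  1P = (2, 3)
  2P = (2, 2)
  3P = O

ord(P) = 3


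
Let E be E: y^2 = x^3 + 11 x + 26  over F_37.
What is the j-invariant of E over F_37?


Delta = -16(4 a^3 + 27 b^2) mod 37 = 36
-1728 * (4 a)^3 = -1728 * (4*11)^3 mod 37 = 36
j = 36 * 36^(-1) mod 37 = 1

j = 1 (mod 37)


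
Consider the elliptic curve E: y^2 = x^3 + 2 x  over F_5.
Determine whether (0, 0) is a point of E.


Check whether y^2 = x^3 + 2 x + 0 (mod 5) for (x, y) = (0, 0).
LHS: y^2 = 0^2 mod 5 = 0
RHS: x^3 + 2 x + 0 = 0^3 + 2*0 + 0 mod 5 = 0
LHS = RHS

Yes, on the curve


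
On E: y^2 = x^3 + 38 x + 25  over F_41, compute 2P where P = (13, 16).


Doubling: s = (3 x1^2 + a) / (2 y1)
s = (3*13^2 + 38) / (2*16) mod 41 = 26
x3 = s^2 - 2 x1 mod 41 = 26^2 - 2*13 = 35
y3 = s (x1 - x3) - y1 mod 41 = 26 * (13 - 35) - 16 = 27

2P = (35, 27)


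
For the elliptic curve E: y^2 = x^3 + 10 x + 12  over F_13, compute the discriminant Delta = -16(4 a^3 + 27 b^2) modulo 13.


4 a^3 + 27 b^2 = 4*10^3 + 27*12^2 = 4000 + 3888 = 7888
Delta = -16 * (7888) = -126208
Delta mod 13 = 9

Delta = 9 (mod 13)


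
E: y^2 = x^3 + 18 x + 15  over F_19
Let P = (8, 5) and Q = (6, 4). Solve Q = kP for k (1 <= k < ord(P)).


Enumerate multiples of P until we hit Q = (6, 4):
  1P = (8, 5)
  2P = (7, 16)
  3P = (11, 9)
  4P = (6, 4)
Match found at i = 4.

k = 4


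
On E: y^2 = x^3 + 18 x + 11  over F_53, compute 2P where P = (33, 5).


Doubling: s = (3 x1^2 + a) / (2 y1)
s = (3*33^2 + 18) / (2*5) mod 53 = 37
x3 = s^2 - 2 x1 mod 53 = 37^2 - 2*33 = 31
y3 = s (x1 - x3) - y1 mod 53 = 37 * (33 - 31) - 5 = 16

2P = (31, 16)


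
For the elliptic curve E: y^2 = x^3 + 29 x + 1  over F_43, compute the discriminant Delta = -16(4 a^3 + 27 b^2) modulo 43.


4 a^3 + 27 b^2 = 4*29^3 + 27*1^2 = 97556 + 27 = 97583
Delta = -16 * (97583) = -1561328
Delta mod 43 = 2

Delta = 2 (mod 43)


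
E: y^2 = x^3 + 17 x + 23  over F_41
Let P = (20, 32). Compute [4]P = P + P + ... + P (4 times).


k = 4 = 100_2 (binary, LSB first: 001)
Double-and-add from P = (20, 32):
  bit 0 = 0: acc unchanged = O
  bit 1 = 0: acc unchanged = O
  bit 2 = 1: acc = O + (26, 40) = (26, 40)

4P = (26, 40)


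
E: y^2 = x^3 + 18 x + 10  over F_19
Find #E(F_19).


For each x in F_19, count y with y^2 = x^3 + 18 x + 10 mod 19:
  x = 2: RHS = 16, y in [4, 15]  -> 2 point(s)
  x = 5: RHS = 16, y in [4, 15]  -> 2 point(s)
  x = 6: RHS = 11, y in [7, 12]  -> 2 point(s)
  x = 7: RHS = 4, y in [2, 17]  -> 2 point(s)
  x = 8: RHS = 1, y in [1, 18]  -> 2 point(s)
  x = 11: RHS = 0, y in [0]  -> 1 point(s)
  x = 12: RHS = 16, y in [4, 15]  -> 2 point(s)
  x = 13: RHS = 9, y in [3, 16]  -> 2 point(s)
  x = 14: RHS = 4, y in [2, 17]  -> 2 point(s)
  x = 15: RHS = 7, y in [8, 11]  -> 2 point(s)
  x = 16: RHS = 5, y in [9, 10]  -> 2 point(s)
  x = 17: RHS = 4, y in [2, 17]  -> 2 point(s)
Affine points: 23. Add the point at infinity: total = 24.

#E(F_19) = 24


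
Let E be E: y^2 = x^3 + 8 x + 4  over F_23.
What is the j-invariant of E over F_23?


Delta = -16(4 a^3 + 27 b^2) mod 23 = 18
-1728 * (4 a)^3 = -1728 * (4*8)^3 mod 23 = 21
j = 21 * 18^(-1) mod 23 = 5

j = 5 (mod 23)


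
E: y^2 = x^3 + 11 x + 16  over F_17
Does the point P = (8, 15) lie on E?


Check whether y^2 = x^3 + 11 x + 16 (mod 17) for (x, y) = (8, 15).
LHS: y^2 = 15^2 mod 17 = 4
RHS: x^3 + 11 x + 16 = 8^3 + 11*8 + 16 mod 17 = 4
LHS = RHS

Yes, on the curve


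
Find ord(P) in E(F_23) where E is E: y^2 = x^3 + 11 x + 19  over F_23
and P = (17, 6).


Compute successive multiples of P until we hit O:
  1P = (17, 6)
  2P = (7, 5)
  3P = (2, 7)
  4P = (13, 6)
  5P = (16, 17)
  6P = (19, 16)
  7P = (12, 19)
  8P = (21, 9)
  ... (continuing to 26P)
  26P = O

ord(P) = 26


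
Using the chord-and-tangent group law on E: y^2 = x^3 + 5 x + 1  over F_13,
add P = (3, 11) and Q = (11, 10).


P != Q, so use the chord formula.
s = (y2 - y1) / (x2 - x1) = (12) / (8) mod 13 = 8
x3 = s^2 - x1 - x2 mod 13 = 8^2 - 3 - 11 = 11
y3 = s (x1 - x3) - y1 mod 13 = 8 * (3 - 11) - 11 = 3

P + Q = (11, 3)


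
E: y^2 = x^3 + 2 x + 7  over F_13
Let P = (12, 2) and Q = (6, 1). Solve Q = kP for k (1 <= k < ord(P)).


Enumerate multiples of P until we hit Q = (6, 1):
  1P = (12, 2)
  2P = (6, 12)
  3P = (5, 8)
  4P = (10, 0)
  5P = (5, 5)
  6P = (6, 1)
Match found at i = 6.

k = 6


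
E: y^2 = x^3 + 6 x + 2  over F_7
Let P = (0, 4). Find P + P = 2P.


Doubling: s = (3 x1^2 + a) / (2 y1)
s = (3*0^2 + 6) / (2*4) mod 7 = 6
x3 = s^2 - 2 x1 mod 7 = 6^2 - 2*0 = 1
y3 = s (x1 - x3) - y1 mod 7 = 6 * (0 - 1) - 4 = 4

2P = (1, 4)


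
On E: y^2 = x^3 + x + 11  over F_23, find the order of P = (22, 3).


Compute successive multiples of P until we hit O:
  1P = (22, 3)
  2P = (5, 16)
  3P = (9, 6)
  4P = (19, 14)
  5P = (21, 1)
  6P = (7, 4)
  7P = (3, 8)
  8P = (1, 6)
  ... (continuing to 33P)
  33P = O

ord(P) = 33


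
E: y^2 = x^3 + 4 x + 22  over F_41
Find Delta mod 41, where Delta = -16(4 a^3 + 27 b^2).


4 a^3 + 27 b^2 = 4*4^3 + 27*22^2 = 256 + 13068 = 13324
Delta = -16 * (13324) = -213184
Delta mod 41 = 16

Delta = 16 (mod 41)


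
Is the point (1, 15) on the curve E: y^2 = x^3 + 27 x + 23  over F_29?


Check whether y^2 = x^3 + 27 x + 23 (mod 29) for (x, y) = (1, 15).
LHS: y^2 = 15^2 mod 29 = 22
RHS: x^3 + 27 x + 23 = 1^3 + 27*1 + 23 mod 29 = 22
LHS = RHS

Yes, on the curve


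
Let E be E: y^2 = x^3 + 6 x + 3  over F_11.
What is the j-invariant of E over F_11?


Delta = -16(4 a^3 + 27 b^2) mod 11 = 9
-1728 * (4 a)^3 = -1728 * (4*6)^3 mod 11 = 3
j = 3 * 9^(-1) mod 11 = 4

j = 4 (mod 11)


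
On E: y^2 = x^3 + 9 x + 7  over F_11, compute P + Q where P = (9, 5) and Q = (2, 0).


P != Q, so use the chord formula.
s = (y2 - y1) / (x2 - x1) = (6) / (4) mod 11 = 7
x3 = s^2 - x1 - x2 mod 11 = 7^2 - 9 - 2 = 5
y3 = s (x1 - x3) - y1 mod 11 = 7 * (9 - 5) - 5 = 1

P + Q = (5, 1)


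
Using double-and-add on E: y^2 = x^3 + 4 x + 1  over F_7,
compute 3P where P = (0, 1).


k = 3 = 11_2 (binary, LSB first: 11)
Double-and-add from P = (0, 1):
  bit 0 = 1: acc = O + (0, 1) = (0, 1)
  bit 1 = 1: acc = (0, 1) + (4, 5) = (4, 2)

3P = (4, 2)


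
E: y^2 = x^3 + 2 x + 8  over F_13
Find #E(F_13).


For each x in F_13, count y with y^2 = x^3 + 2 x + 8 mod 13:
  x = 5: RHS = 0, y in [0]  -> 1 point(s)
  x = 7: RHS = 1, y in [1, 12]  -> 2 point(s)
  x = 8: RHS = 3, y in [4, 9]  -> 2 point(s)
  x = 9: RHS = 1, y in [1, 12]  -> 2 point(s)
  x = 10: RHS = 1, y in [1, 12]  -> 2 point(s)
  x = 11: RHS = 9, y in [3, 10]  -> 2 point(s)
Affine points: 11. Add the point at infinity: total = 12.

#E(F_13) = 12


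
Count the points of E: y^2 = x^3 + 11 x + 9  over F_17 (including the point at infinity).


For each x in F_17, count y with y^2 = x^3 + 11 x + 9 mod 17:
  x = 0: RHS = 9, y in [3, 14]  -> 2 point(s)
  x = 1: RHS = 4, y in [2, 15]  -> 2 point(s)
  x = 3: RHS = 1, y in [1, 16]  -> 2 point(s)
  x = 4: RHS = 15, y in [7, 10]  -> 2 point(s)
  x = 5: RHS = 2, y in [6, 11]  -> 2 point(s)
  x = 6: RHS = 2, y in [6, 11]  -> 2 point(s)
  x = 7: RHS = 4, y in [2, 15]  -> 2 point(s)
  x = 9: RHS = 4, y in [2, 15]  -> 2 point(s)
  x = 11: RHS = 16, y in [4, 13]  -> 2 point(s)
  x = 12: RHS = 16, y in [4, 13]  -> 2 point(s)
  x = 14: RHS = 0, y in [0]  -> 1 point(s)
  x = 15: RHS = 13, y in [8, 9]  -> 2 point(s)
Affine points: 23. Add the point at infinity: total = 24.

#E(F_17) = 24


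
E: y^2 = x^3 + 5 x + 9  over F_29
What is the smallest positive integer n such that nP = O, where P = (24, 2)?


Compute successive multiples of P until we hit O:
  1P = (24, 2)
  2P = (4, 21)
  3P = (23, 13)
  4P = (16, 26)
  5P = (27, 7)
  6P = (13, 26)
  7P = (26, 5)
  8P = (3, 15)
  ... (continuing to 24P)
  24P = O

ord(P) = 24


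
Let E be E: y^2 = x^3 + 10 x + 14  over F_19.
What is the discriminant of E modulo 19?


4 a^3 + 27 b^2 = 4*10^3 + 27*14^2 = 4000 + 5292 = 9292
Delta = -16 * (9292) = -148672
Delta mod 19 = 3

Delta = 3 (mod 19)


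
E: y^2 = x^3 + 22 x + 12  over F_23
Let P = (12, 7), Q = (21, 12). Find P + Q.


P != Q, so use the chord formula.
s = (y2 - y1) / (x2 - x1) = (5) / (9) mod 23 = 21
x3 = s^2 - x1 - x2 mod 23 = 21^2 - 12 - 21 = 17
y3 = s (x1 - x3) - y1 mod 23 = 21 * (12 - 17) - 7 = 3

P + Q = (17, 3)


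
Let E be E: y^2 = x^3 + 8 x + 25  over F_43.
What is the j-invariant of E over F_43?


Delta = -16(4 a^3 + 27 b^2) mod 43 = 38
-1728 * (4 a)^3 = -1728 * (4*8)^3 mod 43 = 27
j = 27 * 38^(-1) mod 43 = 29

j = 29 (mod 43)


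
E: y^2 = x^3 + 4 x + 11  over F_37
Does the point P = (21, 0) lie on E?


Check whether y^2 = x^3 + 4 x + 11 (mod 37) for (x, y) = (21, 0).
LHS: y^2 = 0^2 mod 37 = 0
RHS: x^3 + 4 x + 11 = 21^3 + 4*21 + 11 mod 37 = 32
LHS != RHS

No, not on the curve


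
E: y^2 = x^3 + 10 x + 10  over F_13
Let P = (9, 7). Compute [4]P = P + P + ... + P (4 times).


k = 4 = 100_2 (binary, LSB first: 001)
Double-and-add from P = (9, 7):
  bit 0 = 0: acc unchanged = O
  bit 1 = 0: acc unchanged = O
  bit 2 = 1: acc = O + (6, 0) = (6, 0)

4P = (6, 0)


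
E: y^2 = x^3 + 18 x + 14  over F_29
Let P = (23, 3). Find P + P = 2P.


Doubling: s = (3 x1^2 + a) / (2 y1)
s = (3*23^2 + 18) / (2*3) mod 29 = 21
x3 = s^2 - 2 x1 mod 29 = 21^2 - 2*23 = 18
y3 = s (x1 - x3) - y1 mod 29 = 21 * (23 - 18) - 3 = 15

2P = (18, 15)


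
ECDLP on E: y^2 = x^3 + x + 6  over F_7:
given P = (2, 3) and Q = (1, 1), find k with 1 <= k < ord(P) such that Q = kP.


Enumerate multiples of P until we hit Q = (1, 1):
  1P = (2, 3)
  2P = (4, 2)
  3P = (3, 1)
  4P = (6, 5)
  5P = (1, 1)
Match found at i = 5.

k = 5


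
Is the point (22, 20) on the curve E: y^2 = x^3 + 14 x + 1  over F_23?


Check whether y^2 = x^3 + 14 x + 1 (mod 23) for (x, y) = (22, 20).
LHS: y^2 = 20^2 mod 23 = 9
RHS: x^3 + 14 x + 1 = 22^3 + 14*22 + 1 mod 23 = 9
LHS = RHS

Yes, on the curve


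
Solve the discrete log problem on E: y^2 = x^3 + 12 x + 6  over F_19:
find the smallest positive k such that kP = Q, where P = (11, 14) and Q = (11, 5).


Enumerate multiples of P until we hit Q = (11, 5):
  1P = (11, 14)
  2P = (2, 0)
  3P = (11, 5)
Match found at i = 3.

k = 3


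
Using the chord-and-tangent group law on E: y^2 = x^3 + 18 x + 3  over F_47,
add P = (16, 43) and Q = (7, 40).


P != Q, so use the chord formula.
s = (y2 - y1) / (x2 - x1) = (44) / (38) mod 47 = 16
x3 = s^2 - x1 - x2 mod 47 = 16^2 - 16 - 7 = 45
y3 = s (x1 - x3) - y1 mod 47 = 16 * (16 - 45) - 43 = 10

P + Q = (45, 10)


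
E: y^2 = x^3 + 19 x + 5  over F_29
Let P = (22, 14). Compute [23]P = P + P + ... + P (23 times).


k = 23 = 10111_2 (binary, LSB first: 11101)
Double-and-add from P = (22, 14):
  bit 0 = 1: acc = O + (22, 14) = (22, 14)
  bit 1 = 1: acc = (22, 14) + (20, 2) = (23, 9)
  bit 2 = 1: acc = (23, 9) + (9, 8) = (1, 5)
  bit 3 = 0: acc unchanged = (1, 5)
  bit 4 = 1: acc = (1, 5) + (10, 21) = (14, 17)

23P = (14, 17)


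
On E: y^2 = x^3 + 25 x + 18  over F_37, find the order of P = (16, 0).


Compute successive multiples of P until we hit O:
  1P = (16, 0)
  2P = O

ord(P) = 2


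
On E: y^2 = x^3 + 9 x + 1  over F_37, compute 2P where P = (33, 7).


Doubling: s = (3 x1^2 + a) / (2 y1)
s = (3*33^2 + 9) / (2*7) mod 37 = 12
x3 = s^2 - 2 x1 mod 37 = 12^2 - 2*33 = 4
y3 = s (x1 - x3) - y1 mod 37 = 12 * (33 - 4) - 7 = 8

2P = (4, 8)


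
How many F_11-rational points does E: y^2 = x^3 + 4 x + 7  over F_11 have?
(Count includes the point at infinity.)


For each x in F_11, count y with y^2 = x^3 + 4 x + 7 mod 11:
  x = 1: RHS = 1, y in [1, 10]  -> 2 point(s)
  x = 2: RHS = 1, y in [1, 10]  -> 2 point(s)
  x = 5: RHS = 9, y in [3, 8]  -> 2 point(s)
  x = 6: RHS = 5, y in [4, 7]  -> 2 point(s)
  x = 7: RHS = 4, y in [2, 9]  -> 2 point(s)
  x = 8: RHS = 1, y in [1, 10]  -> 2 point(s)
Affine points: 12. Add the point at infinity: total = 13.

#E(F_11) = 13


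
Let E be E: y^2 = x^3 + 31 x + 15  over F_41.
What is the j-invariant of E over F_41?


Delta = -16(4 a^3 + 27 b^2) mod 41 = 10
-1728 * (4 a)^3 = -1728 * (4*31)^3 mod 41 = 35
j = 35 * 10^(-1) mod 41 = 24

j = 24 (mod 41)


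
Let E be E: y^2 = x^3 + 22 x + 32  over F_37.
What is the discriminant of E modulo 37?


4 a^3 + 27 b^2 = 4*22^3 + 27*32^2 = 42592 + 27648 = 70240
Delta = -16 * (70240) = -1123840
Delta mod 37 = 35

Delta = 35 (mod 37)


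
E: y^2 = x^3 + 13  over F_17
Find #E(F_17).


For each x in F_17, count y with y^2 = x^3 + 0 x + 13 mod 17:
  x = 0: RHS = 13, y in [8, 9]  -> 2 point(s)
  x = 2: RHS = 4, y in [2, 15]  -> 2 point(s)
  x = 4: RHS = 9, y in [3, 14]  -> 2 point(s)
  x = 5: RHS = 2, y in [6, 11]  -> 2 point(s)
  x = 6: RHS = 8, y in [5, 12]  -> 2 point(s)
  x = 7: RHS = 16, y in [4, 13]  -> 2 point(s)
  x = 8: RHS = 15, y in [7, 10]  -> 2 point(s)
  x = 11: RHS = 1, y in [1, 16]  -> 2 point(s)
  x = 13: RHS = 0, y in [0]  -> 1 point(s)
Affine points: 17. Add the point at infinity: total = 18.

#E(F_17) = 18


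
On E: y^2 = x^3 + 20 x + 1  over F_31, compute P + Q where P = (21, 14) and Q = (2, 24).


P != Q, so use the chord formula.
s = (y2 - y1) / (x2 - x1) = (10) / (12) mod 31 = 6
x3 = s^2 - x1 - x2 mod 31 = 6^2 - 21 - 2 = 13
y3 = s (x1 - x3) - y1 mod 31 = 6 * (21 - 13) - 14 = 3

P + Q = (13, 3)


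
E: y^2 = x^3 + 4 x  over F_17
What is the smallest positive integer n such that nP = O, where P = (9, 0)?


Compute successive multiples of P until we hit O:
  1P = (9, 0)
  2P = O

ord(P) = 2


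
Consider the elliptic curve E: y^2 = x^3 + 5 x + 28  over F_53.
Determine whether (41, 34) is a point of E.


Check whether y^2 = x^3 + 5 x + 28 (mod 53) for (x, y) = (41, 34).
LHS: y^2 = 34^2 mod 53 = 43
RHS: x^3 + 5 x + 28 = 41^3 + 5*41 + 28 mod 53 = 42
LHS != RHS

No, not on the curve


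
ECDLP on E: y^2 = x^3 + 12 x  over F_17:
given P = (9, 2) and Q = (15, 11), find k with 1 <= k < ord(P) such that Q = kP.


Enumerate multiples of P until we hit Q = (15, 11):
  1P = (9, 2)
  2P = (16, 15)
  3P = (1, 8)
  4P = (15, 11)
Match found at i = 4.

k = 4


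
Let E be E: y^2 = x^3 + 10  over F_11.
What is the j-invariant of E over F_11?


Delta = -16(4 a^3 + 27 b^2) mod 11 = 8
-1728 * (4 a)^3 = -1728 * (4*0)^3 mod 11 = 0
j = 0 * 8^(-1) mod 11 = 0

j = 0 (mod 11)


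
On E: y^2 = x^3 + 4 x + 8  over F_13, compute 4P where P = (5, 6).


k = 4 = 100_2 (binary, LSB first: 001)
Double-and-add from P = (5, 6):
  bit 0 = 0: acc unchanged = O
  bit 1 = 0: acc unchanged = O
  bit 2 = 1: acc = O + (5, 7) = (5, 7)

4P = (5, 7)


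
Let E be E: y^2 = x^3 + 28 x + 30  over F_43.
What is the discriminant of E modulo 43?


4 a^3 + 27 b^2 = 4*28^3 + 27*30^2 = 87808 + 24300 = 112108
Delta = -16 * (112108) = -1793728
Delta mod 43 = 17

Delta = 17 (mod 43)


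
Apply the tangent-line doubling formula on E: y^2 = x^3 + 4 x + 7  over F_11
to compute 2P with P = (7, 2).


Doubling: s = (3 x1^2 + a) / (2 y1)
s = (3*7^2 + 4) / (2*2) mod 11 = 2
x3 = s^2 - 2 x1 mod 11 = 2^2 - 2*7 = 1
y3 = s (x1 - x3) - y1 mod 11 = 2 * (7 - 1) - 2 = 10

2P = (1, 10)


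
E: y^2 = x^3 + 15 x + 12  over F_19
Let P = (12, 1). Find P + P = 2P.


Doubling: s = (3 x1^2 + a) / (2 y1)
s = (3*12^2 + 15) / (2*1) mod 19 = 5
x3 = s^2 - 2 x1 mod 19 = 5^2 - 2*12 = 1
y3 = s (x1 - x3) - y1 mod 19 = 5 * (12 - 1) - 1 = 16

2P = (1, 16)


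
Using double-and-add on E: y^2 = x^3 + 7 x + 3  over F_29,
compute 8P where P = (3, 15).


k = 8 = 1000_2 (binary, LSB first: 0001)
Double-and-add from P = (3, 15):
  bit 0 = 0: acc unchanged = O
  bit 1 = 0: acc unchanged = O
  bit 2 = 0: acc unchanged = O
  bit 3 = 1: acc = O + (26, 19) = (26, 19)

8P = (26, 19)


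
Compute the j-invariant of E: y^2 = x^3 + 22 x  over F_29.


Delta = -16(4 a^3 + 27 b^2) mod 29 = 28
-1728 * (4 a)^3 = -1728 * (4*22)^3 mod 29 = 12
j = 12 * 28^(-1) mod 29 = 17

j = 17 (mod 29)


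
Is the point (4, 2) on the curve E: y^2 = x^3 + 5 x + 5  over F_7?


Check whether y^2 = x^3 + 5 x + 5 (mod 7) for (x, y) = (4, 2).
LHS: y^2 = 2^2 mod 7 = 4
RHS: x^3 + 5 x + 5 = 4^3 + 5*4 + 5 mod 7 = 5
LHS != RHS

No, not on the curve


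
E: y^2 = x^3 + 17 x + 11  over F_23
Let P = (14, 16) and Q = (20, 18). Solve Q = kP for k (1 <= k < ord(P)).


Enumerate multiples of P until we hit Q = (20, 18):
  1P = (14, 16)
  2P = (1, 12)
  3P = (10, 10)
  4P = (7, 6)
  5P = (20, 5)
  6P = (16, 3)
  7P = (18, 10)
  8P = (22, 19)
  9P = (22, 4)
  10P = (18, 13)
  11P = (16, 20)
  12P = (20, 18)
Match found at i = 12.

k = 12


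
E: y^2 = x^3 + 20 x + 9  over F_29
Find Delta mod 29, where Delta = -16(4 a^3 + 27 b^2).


4 a^3 + 27 b^2 = 4*20^3 + 27*9^2 = 32000 + 2187 = 34187
Delta = -16 * (34187) = -546992
Delta mod 29 = 6

Delta = 6 (mod 29)


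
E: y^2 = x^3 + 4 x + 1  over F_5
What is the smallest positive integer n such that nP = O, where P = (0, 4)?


Compute successive multiples of P until we hit O:
  1P = (0, 4)
  2P = (4, 4)
  3P = (1, 1)
  4P = (3, 0)
  5P = (1, 4)
  6P = (4, 1)
  7P = (0, 1)
  8P = O

ord(P) = 8


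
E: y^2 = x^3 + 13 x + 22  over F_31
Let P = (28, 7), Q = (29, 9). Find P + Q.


P != Q, so use the chord formula.
s = (y2 - y1) / (x2 - x1) = (2) / (1) mod 31 = 2
x3 = s^2 - x1 - x2 mod 31 = 2^2 - 28 - 29 = 9
y3 = s (x1 - x3) - y1 mod 31 = 2 * (28 - 9) - 7 = 0

P + Q = (9, 0)


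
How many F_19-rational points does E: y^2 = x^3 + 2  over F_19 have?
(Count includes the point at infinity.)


For each x in F_19, count y with y^2 = x^3 + 0 x + 2 mod 19:
  x = 4: RHS = 9, y in [3, 16]  -> 2 point(s)
  x = 6: RHS = 9, y in [3, 16]  -> 2 point(s)
  x = 8: RHS = 1, y in [1, 18]  -> 2 point(s)
  x = 9: RHS = 9, y in [3, 16]  -> 2 point(s)
  x = 12: RHS = 1, y in [1, 18]  -> 2 point(s)
  x = 18: RHS = 1, y in [1, 18]  -> 2 point(s)
Affine points: 12. Add the point at infinity: total = 13.

#E(F_19) = 13


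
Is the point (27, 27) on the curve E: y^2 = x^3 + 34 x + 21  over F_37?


Check whether y^2 = x^3 + 34 x + 21 (mod 37) for (x, y) = (27, 27).
LHS: y^2 = 27^2 mod 37 = 26
RHS: x^3 + 34 x + 21 = 27^3 + 34*27 + 21 mod 37 = 13
LHS != RHS

No, not on the curve


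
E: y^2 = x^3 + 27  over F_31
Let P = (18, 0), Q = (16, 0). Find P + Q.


P != Q, so use the chord formula.
s = (y2 - y1) / (x2 - x1) = (0) / (29) mod 31 = 0
x3 = s^2 - x1 - x2 mod 31 = 0^2 - 18 - 16 = 28
y3 = s (x1 - x3) - y1 mod 31 = 0 * (18 - 28) - 0 = 0

P + Q = (28, 0)


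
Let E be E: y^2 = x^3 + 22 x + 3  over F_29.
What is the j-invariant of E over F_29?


Delta = -16(4 a^3 + 27 b^2) mod 29 = 26
-1728 * (4 a)^3 = -1728 * (4*22)^3 mod 29 = 12
j = 12 * 26^(-1) mod 29 = 25

j = 25 (mod 29)


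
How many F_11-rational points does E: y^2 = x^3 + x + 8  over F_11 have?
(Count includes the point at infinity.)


For each x in F_11, count y with y^2 = x^3 + 1 x + 8 mod 11:
  x = 3: RHS = 5, y in [4, 7]  -> 2 point(s)
  x = 8: RHS = 0, y in [0]  -> 1 point(s)
  x = 9: RHS = 9, y in [3, 8]  -> 2 point(s)
Affine points: 5. Add the point at infinity: total = 6.

#E(F_11) = 6


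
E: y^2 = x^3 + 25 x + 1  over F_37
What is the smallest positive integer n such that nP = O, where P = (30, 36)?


Compute successive multiples of P until we hit O:
  1P = (30, 36)
  2P = (10, 20)
  3P = (8, 26)
  4P = (20, 19)
  5P = (28, 34)
  6P = (17, 14)
  7P = (6, 16)
  8P = (13, 9)
  ... (continuing to 41P)
  41P = O

ord(P) = 41


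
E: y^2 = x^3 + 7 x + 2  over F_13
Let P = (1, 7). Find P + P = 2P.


Doubling: s = (3 x1^2 + a) / (2 y1)
s = (3*1^2 + 7) / (2*7) mod 13 = 10
x3 = s^2 - 2 x1 mod 13 = 10^2 - 2*1 = 7
y3 = s (x1 - x3) - y1 mod 13 = 10 * (1 - 7) - 7 = 11

2P = (7, 11)


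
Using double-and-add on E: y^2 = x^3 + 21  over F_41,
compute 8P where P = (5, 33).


k = 8 = 1000_2 (binary, LSB first: 0001)
Double-and-add from P = (5, 33):
  bit 0 = 0: acc unchanged = O
  bit 1 = 0: acc unchanged = O
  bit 2 = 0: acc unchanged = O
  bit 3 = 1: acc = O + (26, 34) = (26, 34)

8P = (26, 34)


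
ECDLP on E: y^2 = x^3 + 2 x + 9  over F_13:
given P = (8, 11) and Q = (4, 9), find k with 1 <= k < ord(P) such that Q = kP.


Enumerate multiples of P until we hit Q = (4, 9):
  1P = (8, 11)
  2P = (6, 9)
  3P = (0, 10)
  4P = (4, 9)
Match found at i = 4.

k = 4


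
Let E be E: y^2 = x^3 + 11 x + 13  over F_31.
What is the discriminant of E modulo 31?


4 a^3 + 27 b^2 = 4*11^3 + 27*13^2 = 5324 + 4563 = 9887
Delta = -16 * (9887) = -158192
Delta mod 31 = 1

Delta = 1 (mod 31)


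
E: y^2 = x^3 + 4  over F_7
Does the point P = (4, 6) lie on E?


Check whether y^2 = x^3 + 0 x + 4 (mod 7) for (x, y) = (4, 6).
LHS: y^2 = 6^2 mod 7 = 1
RHS: x^3 + 0 x + 4 = 4^3 + 0*4 + 4 mod 7 = 5
LHS != RHS

No, not on the curve


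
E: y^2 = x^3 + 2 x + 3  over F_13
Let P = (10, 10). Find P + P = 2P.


Doubling: s = (3 x1^2 + a) / (2 y1)
s = (3*10^2 + 2) / (2*10) mod 13 = 6
x3 = s^2 - 2 x1 mod 13 = 6^2 - 2*10 = 3
y3 = s (x1 - x3) - y1 mod 13 = 6 * (10 - 3) - 10 = 6

2P = (3, 6)


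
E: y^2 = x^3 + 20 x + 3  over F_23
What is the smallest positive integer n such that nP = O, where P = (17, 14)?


Compute successive multiples of P until we hit O:
  1P = (17, 14)
  2P = (16, 7)
  3P = (16, 16)
  4P = (17, 9)
  5P = O

ord(P) = 5


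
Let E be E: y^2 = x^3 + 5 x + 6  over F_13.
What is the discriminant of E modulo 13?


4 a^3 + 27 b^2 = 4*5^3 + 27*6^2 = 500 + 972 = 1472
Delta = -16 * (1472) = -23552
Delta mod 13 = 4

Delta = 4 (mod 13)


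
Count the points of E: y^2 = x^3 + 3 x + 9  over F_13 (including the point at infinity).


For each x in F_13, count y with y^2 = x^3 + 3 x + 9 mod 13:
  x = 0: RHS = 9, y in [3, 10]  -> 2 point(s)
  x = 1: RHS = 0, y in [0]  -> 1 point(s)
  x = 2: RHS = 10, y in [6, 7]  -> 2 point(s)
  x = 6: RHS = 9, y in [3, 10]  -> 2 point(s)
  x = 7: RHS = 9, y in [3, 10]  -> 2 point(s)
  x = 8: RHS = 12, y in [5, 8]  -> 2 point(s)
  x = 10: RHS = 12, y in [5, 8]  -> 2 point(s)
Affine points: 13. Add the point at infinity: total = 14.

#E(F_13) = 14


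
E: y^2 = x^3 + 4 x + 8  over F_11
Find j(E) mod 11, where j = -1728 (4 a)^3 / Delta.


Delta = -16(4 a^3 + 27 b^2) mod 11 = 2
-1728 * (4 a)^3 = -1728 * (4*4)^3 mod 11 = 7
j = 7 * 2^(-1) mod 11 = 9

j = 9 (mod 11)


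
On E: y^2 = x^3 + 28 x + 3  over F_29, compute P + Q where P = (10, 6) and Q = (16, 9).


P != Q, so use the chord formula.
s = (y2 - y1) / (x2 - x1) = (3) / (6) mod 29 = 15
x3 = s^2 - x1 - x2 mod 29 = 15^2 - 10 - 16 = 25
y3 = s (x1 - x3) - y1 mod 29 = 15 * (10 - 25) - 6 = 1

P + Q = (25, 1)


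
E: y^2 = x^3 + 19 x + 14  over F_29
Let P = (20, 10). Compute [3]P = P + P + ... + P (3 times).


k = 3 = 11_2 (binary, LSB first: 11)
Double-and-add from P = (20, 10):
  bit 0 = 1: acc = O + (20, 10) = (20, 10)
  bit 1 = 1: acc = (20, 10) + (13, 15) = (19, 10)

3P = (19, 10)


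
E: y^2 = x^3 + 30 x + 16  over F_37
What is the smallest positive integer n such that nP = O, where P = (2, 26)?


Compute successive multiples of P until we hit O:
  1P = (2, 26)
  2P = (29, 2)
  3P = (31, 8)
  4P = (16, 35)
  5P = (23, 16)
  6P = (28, 4)
  7P = (11, 30)
  8P = (21, 19)
  ... (continuing to 18P)
  18P = O

ord(P) = 18


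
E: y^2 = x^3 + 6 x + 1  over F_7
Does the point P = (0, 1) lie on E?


Check whether y^2 = x^3 + 6 x + 1 (mod 7) for (x, y) = (0, 1).
LHS: y^2 = 1^2 mod 7 = 1
RHS: x^3 + 6 x + 1 = 0^3 + 6*0 + 1 mod 7 = 1
LHS = RHS

Yes, on the curve


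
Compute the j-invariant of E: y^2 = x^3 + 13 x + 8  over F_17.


Delta = -16(4 a^3 + 27 b^2) mod 17 = 10
-1728 * (4 a)^3 = -1728 * (4*13)^3 mod 17 = 6
j = 6 * 10^(-1) mod 17 = 4

j = 4 (mod 17)


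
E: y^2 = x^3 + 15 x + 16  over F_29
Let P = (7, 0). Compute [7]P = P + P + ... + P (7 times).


k = 7 = 111_2 (binary, LSB first: 111)
Double-and-add from P = (7, 0):
  bit 0 = 1: acc = O + (7, 0) = (7, 0)
  bit 1 = 1: acc = (7, 0) + O = (7, 0)
  bit 2 = 1: acc = (7, 0) + O = (7, 0)

7P = (7, 0)


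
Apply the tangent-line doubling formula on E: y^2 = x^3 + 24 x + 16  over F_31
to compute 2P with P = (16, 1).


Doubling: s = (3 x1^2 + a) / (2 y1)
s = (3*16^2 + 24) / (2*1) mod 31 = 24
x3 = s^2 - 2 x1 mod 31 = 24^2 - 2*16 = 17
y3 = s (x1 - x3) - y1 mod 31 = 24 * (16 - 17) - 1 = 6

2P = (17, 6)


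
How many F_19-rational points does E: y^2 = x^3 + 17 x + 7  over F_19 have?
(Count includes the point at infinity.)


For each x in F_19, count y with y^2 = x^3 + 17 x + 7 mod 19:
  x = 0: RHS = 7, y in [8, 11]  -> 2 point(s)
  x = 1: RHS = 6, y in [5, 14]  -> 2 point(s)
  x = 2: RHS = 11, y in [7, 12]  -> 2 point(s)
  x = 3: RHS = 9, y in [3, 16]  -> 2 point(s)
  x = 4: RHS = 6, y in [5, 14]  -> 2 point(s)
  x = 8: RHS = 9, y in [3, 16]  -> 2 point(s)
  x = 11: RHS = 5, y in [9, 10]  -> 2 point(s)
  x = 12: RHS = 1, y in [1, 18]  -> 2 point(s)
  x = 14: RHS = 6, y in [5, 14]  -> 2 point(s)
  x = 16: RHS = 5, y in [9, 10]  -> 2 point(s)
Affine points: 20. Add the point at infinity: total = 21.

#E(F_19) = 21


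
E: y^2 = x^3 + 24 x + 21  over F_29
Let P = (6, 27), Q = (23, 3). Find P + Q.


P != Q, so use the chord formula.
s = (y2 - y1) / (x2 - x1) = (5) / (17) mod 29 = 2
x3 = s^2 - x1 - x2 mod 29 = 2^2 - 6 - 23 = 4
y3 = s (x1 - x3) - y1 mod 29 = 2 * (6 - 4) - 27 = 6

P + Q = (4, 6)


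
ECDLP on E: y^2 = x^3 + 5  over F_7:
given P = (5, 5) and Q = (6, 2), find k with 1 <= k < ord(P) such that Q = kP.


Enumerate multiples of P until we hit Q = (6, 2):
  1P = (5, 5)
  2P = (6, 5)
  3P = (3, 2)
  4P = (3, 5)
  5P = (6, 2)
Match found at i = 5.

k = 5


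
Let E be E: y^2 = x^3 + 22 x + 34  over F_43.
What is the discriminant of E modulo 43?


4 a^3 + 27 b^2 = 4*22^3 + 27*34^2 = 42592 + 31212 = 73804
Delta = -16 * (73804) = -1180864
Delta mod 43 = 2

Delta = 2 (mod 43)


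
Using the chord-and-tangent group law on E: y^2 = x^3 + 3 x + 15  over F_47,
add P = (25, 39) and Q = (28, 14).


P != Q, so use the chord formula.
s = (y2 - y1) / (x2 - x1) = (22) / (3) mod 47 = 23
x3 = s^2 - x1 - x2 mod 47 = 23^2 - 25 - 28 = 6
y3 = s (x1 - x3) - y1 mod 47 = 23 * (25 - 6) - 39 = 22

P + Q = (6, 22)


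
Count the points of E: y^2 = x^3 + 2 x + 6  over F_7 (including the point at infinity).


For each x in F_7, count y with y^2 = x^3 + 2 x + 6 mod 7:
  x = 1: RHS = 2, y in [3, 4]  -> 2 point(s)
  x = 2: RHS = 4, y in [2, 5]  -> 2 point(s)
  x = 3: RHS = 4, y in [2, 5]  -> 2 point(s)
  x = 4: RHS = 1, y in [1, 6]  -> 2 point(s)
  x = 5: RHS = 1, y in [1, 6]  -> 2 point(s)
Affine points: 10. Add the point at infinity: total = 11.

#E(F_7) = 11


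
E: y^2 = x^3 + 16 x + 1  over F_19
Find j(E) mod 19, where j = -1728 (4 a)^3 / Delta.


Delta = -16(4 a^3 + 27 b^2) mod 19 = 4
-1728 * (4 a)^3 = -1728 * (4*16)^3 mod 19 = 1
j = 1 * 4^(-1) mod 19 = 5

j = 5 (mod 19)


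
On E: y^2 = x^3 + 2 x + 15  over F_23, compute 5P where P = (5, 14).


k = 5 = 101_2 (binary, LSB first: 101)
Double-and-add from P = (5, 14):
  bit 0 = 1: acc = O + (5, 14) = (5, 14)
  bit 1 = 0: acc unchanged = (5, 14)
  bit 2 = 1: acc = (5, 14) + (3, 5) = (18, 8)

5P = (18, 8)


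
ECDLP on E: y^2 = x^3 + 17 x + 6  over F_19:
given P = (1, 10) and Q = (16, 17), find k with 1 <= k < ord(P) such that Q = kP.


Enumerate multiples of P until we hit Q = (16, 17):
  1P = (1, 10)
  2P = (18, 11)
  3P = (5, 11)
  4P = (0, 14)
  5P = (15, 8)
  6P = (10, 13)
  7P = (6, 1)
  8P = (16, 17)
Match found at i = 8.

k = 8


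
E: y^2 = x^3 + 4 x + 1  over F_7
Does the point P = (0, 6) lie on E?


Check whether y^2 = x^3 + 4 x + 1 (mod 7) for (x, y) = (0, 6).
LHS: y^2 = 6^2 mod 7 = 1
RHS: x^3 + 4 x + 1 = 0^3 + 4*0 + 1 mod 7 = 1
LHS = RHS

Yes, on the curve


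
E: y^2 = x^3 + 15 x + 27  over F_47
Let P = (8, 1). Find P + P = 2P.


Doubling: s = (3 x1^2 + a) / (2 y1)
s = (3*8^2 + 15) / (2*1) mod 47 = 33
x3 = s^2 - 2 x1 mod 47 = 33^2 - 2*8 = 39
y3 = s (x1 - x3) - y1 mod 47 = 33 * (8 - 39) - 1 = 10

2P = (39, 10)


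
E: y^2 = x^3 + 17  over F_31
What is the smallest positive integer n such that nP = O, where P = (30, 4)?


Compute successive multiples of P until we hit O:
  1P = (30, 4)
  2P = (22, 30)
  3P = (7, 22)
  4P = (1, 7)
  5P = (10, 26)
  6P = (26, 4)
  7P = (6, 27)
  8P = (2, 26)
  ... (continuing to 43P)
  43P = O

ord(P) = 43


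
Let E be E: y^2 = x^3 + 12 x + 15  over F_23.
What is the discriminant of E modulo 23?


4 a^3 + 27 b^2 = 4*12^3 + 27*15^2 = 6912 + 6075 = 12987
Delta = -16 * (12987) = -207792
Delta mod 23 = 13

Delta = 13 (mod 23)


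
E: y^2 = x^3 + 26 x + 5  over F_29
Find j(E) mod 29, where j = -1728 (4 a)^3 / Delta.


Delta = -16(4 a^3 + 27 b^2) mod 29 = 5
-1728 * (4 a)^3 = -1728 * (4*26)^3 mod 29 = 28
j = 28 * 5^(-1) mod 29 = 23

j = 23 (mod 29)


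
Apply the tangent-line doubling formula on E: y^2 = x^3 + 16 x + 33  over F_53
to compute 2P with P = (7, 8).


Doubling: s = (3 x1^2 + a) / (2 y1)
s = (3*7^2 + 16) / (2*8) mod 53 = 40
x3 = s^2 - 2 x1 mod 53 = 40^2 - 2*7 = 49
y3 = s (x1 - x3) - y1 mod 53 = 40 * (7 - 49) - 8 = 8

2P = (49, 8)


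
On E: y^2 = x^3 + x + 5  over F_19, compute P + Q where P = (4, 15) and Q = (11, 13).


P != Q, so use the chord formula.
s = (y2 - y1) / (x2 - x1) = (17) / (7) mod 19 = 16
x3 = s^2 - x1 - x2 mod 19 = 16^2 - 4 - 11 = 13
y3 = s (x1 - x3) - y1 mod 19 = 16 * (4 - 13) - 15 = 12

P + Q = (13, 12)


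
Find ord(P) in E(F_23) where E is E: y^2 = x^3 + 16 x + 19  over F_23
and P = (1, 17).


Compute successive multiples of P until we hit O:
  1P = (1, 17)
  2P = (16, 1)
  3P = (10, 11)
  4P = (15, 0)
  5P = (10, 12)
  6P = (16, 22)
  7P = (1, 6)
  8P = O

ord(P) = 8


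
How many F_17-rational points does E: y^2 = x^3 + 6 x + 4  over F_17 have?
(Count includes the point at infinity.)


For each x in F_17, count y with y^2 = x^3 + 6 x + 4 mod 17:
  x = 0: RHS = 4, y in [2, 15]  -> 2 point(s)
  x = 3: RHS = 15, y in [7, 10]  -> 2 point(s)
  x = 6: RHS = 1, y in [1, 16]  -> 2 point(s)
  x = 7: RHS = 15, y in [7, 10]  -> 2 point(s)
  x = 12: RHS = 2, y in [6, 11]  -> 2 point(s)
  x = 13: RHS = 1, y in [1, 16]  -> 2 point(s)
  x = 15: RHS = 1, y in [1, 16]  -> 2 point(s)
Affine points: 14. Add the point at infinity: total = 15.

#E(F_17) = 15


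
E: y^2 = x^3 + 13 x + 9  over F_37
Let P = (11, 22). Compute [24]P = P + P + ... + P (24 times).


k = 24 = 11000_2 (binary, LSB first: 00011)
Double-and-add from P = (11, 22):
  bit 0 = 0: acc unchanged = O
  bit 1 = 0: acc unchanged = O
  bit 2 = 0: acc unchanged = O
  bit 3 = 1: acc = O + (33, 35) = (33, 35)
  bit 4 = 1: acc = (33, 35) + (7, 31) = (6, 9)

24P = (6, 9)


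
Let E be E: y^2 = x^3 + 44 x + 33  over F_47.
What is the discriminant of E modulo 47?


4 a^3 + 27 b^2 = 4*44^3 + 27*33^2 = 340736 + 29403 = 370139
Delta = -16 * (370139) = -5922224
Delta mod 47 = 11

Delta = 11 (mod 47)


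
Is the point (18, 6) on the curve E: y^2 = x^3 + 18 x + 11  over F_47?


Check whether y^2 = x^3 + 18 x + 11 (mod 47) for (x, y) = (18, 6).
LHS: y^2 = 6^2 mod 47 = 36
RHS: x^3 + 18 x + 11 = 18^3 + 18*18 + 11 mod 47 = 10
LHS != RHS

No, not on the curve


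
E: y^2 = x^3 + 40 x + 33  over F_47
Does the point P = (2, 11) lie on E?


Check whether y^2 = x^3 + 40 x + 33 (mod 47) for (x, y) = (2, 11).
LHS: y^2 = 11^2 mod 47 = 27
RHS: x^3 + 40 x + 33 = 2^3 + 40*2 + 33 mod 47 = 27
LHS = RHS

Yes, on the curve


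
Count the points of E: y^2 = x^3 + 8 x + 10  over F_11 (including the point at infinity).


For each x in F_11, count y with y^2 = x^3 + 8 x + 10 mod 11:
  x = 2: RHS = 1, y in [1, 10]  -> 2 point(s)
  x = 8: RHS = 3, y in [5, 6]  -> 2 point(s)
  x = 10: RHS = 1, y in [1, 10]  -> 2 point(s)
Affine points: 6. Add the point at infinity: total = 7.

#E(F_11) = 7


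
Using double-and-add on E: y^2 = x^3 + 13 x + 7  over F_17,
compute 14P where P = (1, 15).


k = 14 = 1110_2 (binary, LSB first: 0111)
Double-and-add from P = (1, 15):
  bit 0 = 0: acc unchanged = O
  bit 1 = 1: acc = O + (14, 3) = (14, 3)
  bit 2 = 1: acc = (14, 3) + (7, 4) = (4, 15)
  bit 3 = 1: acc = (4, 15) + (12, 15) = (1, 2)

14P = (1, 2)


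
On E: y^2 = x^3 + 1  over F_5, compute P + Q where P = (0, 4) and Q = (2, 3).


P != Q, so use the chord formula.
s = (y2 - y1) / (x2 - x1) = (4) / (2) mod 5 = 2
x3 = s^2 - x1 - x2 mod 5 = 2^2 - 0 - 2 = 2
y3 = s (x1 - x3) - y1 mod 5 = 2 * (0 - 2) - 4 = 2

P + Q = (2, 2)


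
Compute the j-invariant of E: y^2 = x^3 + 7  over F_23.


Delta = -16(4 a^3 + 27 b^2) mod 23 = 15
-1728 * (4 a)^3 = -1728 * (4*0)^3 mod 23 = 0
j = 0 * 15^(-1) mod 23 = 0

j = 0 (mod 23)


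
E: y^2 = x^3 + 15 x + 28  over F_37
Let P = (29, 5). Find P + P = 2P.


Doubling: s = (3 x1^2 + a) / (2 y1)
s = (3*29^2 + 15) / (2*5) mod 37 = 17
x3 = s^2 - 2 x1 mod 37 = 17^2 - 2*29 = 9
y3 = s (x1 - x3) - y1 mod 37 = 17 * (29 - 9) - 5 = 2

2P = (9, 2)


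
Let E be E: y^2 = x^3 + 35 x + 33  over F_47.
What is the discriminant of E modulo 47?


4 a^3 + 27 b^2 = 4*35^3 + 27*33^2 = 171500 + 29403 = 200903
Delta = -16 * (200903) = -3214448
Delta mod 47 = 23

Delta = 23 (mod 47)


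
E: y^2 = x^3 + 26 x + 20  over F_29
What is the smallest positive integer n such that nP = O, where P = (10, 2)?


Compute successive multiples of P until we hit O:
  1P = (10, 2)
  2P = (3, 3)
  3P = (3, 26)
  4P = (10, 27)
  5P = O

ord(P) = 5


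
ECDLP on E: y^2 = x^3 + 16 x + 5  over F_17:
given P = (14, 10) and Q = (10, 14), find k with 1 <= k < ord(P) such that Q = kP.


Enumerate multiples of P until we hit Q = (10, 14):
  1P = (14, 10)
  2P = (15, 4)
  3P = (7, 16)
  4P = (12, 15)
  5P = (10, 14)
Match found at i = 5.

k = 5


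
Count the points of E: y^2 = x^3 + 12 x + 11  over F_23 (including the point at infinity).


For each x in F_23, count y with y^2 = x^3 + 12 x + 11 mod 23:
  x = 1: RHS = 1, y in [1, 22]  -> 2 point(s)
  x = 4: RHS = 8, y in [10, 13]  -> 2 point(s)
  x = 5: RHS = 12, y in [9, 14]  -> 2 point(s)
  x = 6: RHS = 0, y in [0]  -> 1 point(s)
  x = 7: RHS = 1, y in [1, 22]  -> 2 point(s)
  x = 10: RHS = 4, y in [2, 21]  -> 2 point(s)
  x = 11: RHS = 2, y in [5, 18]  -> 2 point(s)
  x = 13: RHS = 18, y in [8, 15]  -> 2 point(s)
  x = 14: RHS = 2, y in [5, 18]  -> 2 point(s)
  x = 15: RHS = 1, y in [1, 22]  -> 2 point(s)
  x = 21: RHS = 2, y in [5, 18]  -> 2 point(s)
Affine points: 21. Add the point at infinity: total = 22.

#E(F_23) = 22


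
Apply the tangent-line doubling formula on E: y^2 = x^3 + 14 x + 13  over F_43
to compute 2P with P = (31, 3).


Doubling: s = (3 x1^2 + a) / (2 y1)
s = (3*31^2 + 14) / (2*3) mod 43 = 17
x3 = s^2 - 2 x1 mod 43 = 17^2 - 2*31 = 12
y3 = s (x1 - x3) - y1 mod 43 = 17 * (31 - 12) - 3 = 19

2P = (12, 19)


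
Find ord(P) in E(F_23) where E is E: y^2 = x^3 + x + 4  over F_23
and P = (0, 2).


Compute successive multiples of P until we hit O:
  1P = (0, 2)
  2P = (13, 12)
  3P = (11, 9)
  4P = (1, 12)
  5P = (7, 20)
  6P = (9, 11)
  7P = (15, 6)
  8P = (14, 5)
  ... (continuing to 29P)
  29P = O

ord(P) = 29


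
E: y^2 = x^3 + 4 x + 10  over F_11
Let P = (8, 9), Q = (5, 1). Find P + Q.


P != Q, so use the chord formula.
s = (y2 - y1) / (x2 - x1) = (3) / (8) mod 11 = 10
x3 = s^2 - x1 - x2 mod 11 = 10^2 - 8 - 5 = 10
y3 = s (x1 - x3) - y1 mod 11 = 10 * (8 - 10) - 9 = 4

P + Q = (10, 4)


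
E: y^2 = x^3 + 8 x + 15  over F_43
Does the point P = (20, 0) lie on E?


Check whether y^2 = x^3 + 8 x + 15 (mod 43) for (x, y) = (20, 0).
LHS: y^2 = 0^2 mod 43 = 0
RHS: x^3 + 8 x + 15 = 20^3 + 8*20 + 15 mod 43 = 5
LHS != RHS

No, not on the curve


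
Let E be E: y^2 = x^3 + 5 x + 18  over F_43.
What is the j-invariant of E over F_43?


Delta = -16(4 a^3 + 27 b^2) mod 43 = 38
-1728 * (4 a)^3 = -1728 * (4*5)^3 mod 43 = 27
j = 27 * 38^(-1) mod 43 = 29

j = 29 (mod 43)


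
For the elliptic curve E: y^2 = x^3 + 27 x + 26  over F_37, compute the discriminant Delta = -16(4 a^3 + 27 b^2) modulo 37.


4 a^3 + 27 b^2 = 4*27^3 + 27*26^2 = 78732 + 18252 = 96984
Delta = -16 * (96984) = -1551744
Delta mod 37 = 36

Delta = 36 (mod 37)
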